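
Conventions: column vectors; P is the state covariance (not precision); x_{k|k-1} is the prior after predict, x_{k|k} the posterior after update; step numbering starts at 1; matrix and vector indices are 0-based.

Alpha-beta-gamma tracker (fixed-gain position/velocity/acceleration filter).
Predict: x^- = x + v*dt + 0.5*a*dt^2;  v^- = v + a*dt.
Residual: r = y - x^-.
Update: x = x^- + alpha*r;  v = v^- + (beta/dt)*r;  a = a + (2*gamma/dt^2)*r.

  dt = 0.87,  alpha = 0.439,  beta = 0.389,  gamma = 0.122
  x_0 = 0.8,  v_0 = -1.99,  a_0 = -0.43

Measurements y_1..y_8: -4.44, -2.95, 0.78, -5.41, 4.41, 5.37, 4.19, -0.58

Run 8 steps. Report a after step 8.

a_post = -5.5011

step 1: x_pred=-1.0940  r=-3.3460  x^+=-2.5629  v^+=-3.8602  a^+=-1.5086
step 2: x_pred=-6.4922  r=3.5422  x^+=-4.9372  v^+=-3.5889  a^+=-0.3667
step 3: x_pred=-8.1983  r=8.9783  x^+=-4.2568  v^+=0.1065  a^+=2.5276
step 4: x_pred=-3.2076  r=-2.2024  x^+=-4.1745  v^+=1.3207  a^+=1.8176
step 5: x_pred=-2.3376  r=6.7476  x^+=0.6246  v^+=5.9190  a^+=3.9928
step 6: x_pred=7.2853  r=-1.9153  x^+=6.4445  v^+=8.5364  a^+=3.3754
step 7: x_pred=15.1485  r=-10.9585  x^+=10.3377  v^+=6.5731  a^+=-0.1573
step 8: x_pred=15.9968  r=-16.5768  x^+=8.7196  v^+=-0.9757  a^+=-5.5011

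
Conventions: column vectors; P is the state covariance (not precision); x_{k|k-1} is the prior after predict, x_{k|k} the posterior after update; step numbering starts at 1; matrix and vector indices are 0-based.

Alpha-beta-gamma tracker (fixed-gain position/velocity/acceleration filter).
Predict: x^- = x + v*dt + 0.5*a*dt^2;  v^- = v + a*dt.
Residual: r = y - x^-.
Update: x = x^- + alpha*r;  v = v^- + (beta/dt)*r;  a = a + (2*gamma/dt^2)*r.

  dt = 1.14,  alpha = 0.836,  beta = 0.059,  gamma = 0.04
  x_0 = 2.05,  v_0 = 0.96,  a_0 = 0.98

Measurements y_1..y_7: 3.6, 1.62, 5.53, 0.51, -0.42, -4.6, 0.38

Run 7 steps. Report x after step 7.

x_post = 0.1883

step 1: x_pred=3.7812  r=-0.1812  x^+=3.6297  v^+=2.0678  a^+=0.9688
step 2: x_pred=6.6166  r=-4.9966  x^+=2.4394  v^+=2.9137  a^+=0.6613
step 3: x_pred=6.1908  r=-0.6608  x^+=5.6384  v^+=3.6334  a^+=0.6206
step 4: x_pred=10.1837  r=-9.6737  x^+=2.0965  v^+=3.8402  a^+=0.0251
step 5: x_pred=6.4906  r=-6.9106  x^+=0.7133  v^+=3.5112  a^+=-0.4003
step 6: x_pred=4.4559  r=-9.0559  x^+=-3.1148  v^+=2.5861  a^+=-0.9578
step 7: x_pred=-0.7890  r=1.1690  x^+=0.1883  v^+=1.5548  a^+=-0.8858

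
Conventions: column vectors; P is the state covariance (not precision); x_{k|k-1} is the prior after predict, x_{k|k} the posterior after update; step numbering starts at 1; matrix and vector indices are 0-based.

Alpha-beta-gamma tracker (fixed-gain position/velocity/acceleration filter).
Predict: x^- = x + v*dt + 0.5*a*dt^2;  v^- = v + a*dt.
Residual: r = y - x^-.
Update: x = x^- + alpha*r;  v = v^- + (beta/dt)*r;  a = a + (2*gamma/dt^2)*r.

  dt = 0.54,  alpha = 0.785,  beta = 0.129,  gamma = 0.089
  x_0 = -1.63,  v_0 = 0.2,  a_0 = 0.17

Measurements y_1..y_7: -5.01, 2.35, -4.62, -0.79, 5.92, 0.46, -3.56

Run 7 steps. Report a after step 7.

a_post = -3.0173

step 1: x_pred=-1.4972  r=-3.5128  x^+=-4.2548  v^+=-0.5474  a^+=-1.9743
step 2: x_pred=-4.8382  r=7.1882  x^+=0.8045  v^+=0.1037  a^+=2.4136
step 3: x_pred=1.2124  r=-5.8324  x^+=-3.3660  v^+=0.0137  a^+=-1.1467
step 4: x_pred=-3.5258  r=2.7358  x^+=-1.3782  v^+=0.0480  a^+=0.5233
step 5: x_pred=-1.2760  r=7.1960  x^+=4.3729  v^+=2.0497  a^+=4.9159
step 6: x_pred=6.1964  r=-5.7364  x^+=1.6933  v^+=3.3339  a^+=1.4142
step 7: x_pred=3.6998  r=-7.2598  x^+=-1.9991  v^+=2.3633  a^+=-3.0173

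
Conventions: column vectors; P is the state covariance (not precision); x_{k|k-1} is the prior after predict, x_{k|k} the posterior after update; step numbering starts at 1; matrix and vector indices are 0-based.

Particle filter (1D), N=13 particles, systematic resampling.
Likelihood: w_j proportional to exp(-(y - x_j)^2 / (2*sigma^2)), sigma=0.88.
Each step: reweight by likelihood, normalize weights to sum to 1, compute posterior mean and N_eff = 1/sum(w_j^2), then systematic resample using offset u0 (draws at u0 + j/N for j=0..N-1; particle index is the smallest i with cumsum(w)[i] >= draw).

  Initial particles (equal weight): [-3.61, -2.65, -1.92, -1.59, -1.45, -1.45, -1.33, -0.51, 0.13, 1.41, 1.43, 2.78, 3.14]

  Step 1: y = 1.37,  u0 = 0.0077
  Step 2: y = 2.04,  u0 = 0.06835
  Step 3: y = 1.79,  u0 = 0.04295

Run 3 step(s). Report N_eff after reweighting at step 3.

step 1: w=[0.0000, 0.0000, 0.0003, 0.0012, 0.0020, 0.0020, 0.0031, 0.0352, 0.1276, 0.3440, 0.3436, 0.0954, 0.0456]  mean=1.3707  Neff=3.7721  idx=[6, 8, 8, 9, 9, 9, 9, 10, 10, 10, 10, 10, 11]
step 2: w=[0.0001, 0.0120, 0.0120, 0.0977, 0.0977, 0.0977, 0.0977, 0.0993, 0.0993, 0.0993, 0.0993, 0.0993, 0.0887]  mean=1.5105  Neff=10.4567  idx=[3, 4, 5, 5, 6, 7, 8, 8, 9, 10, 11, 12, 12]
step 3: w=[0.0818, 0.0818, 0.0818, 0.0818, 0.0818, 0.0826, 0.0826, 0.0826, 0.0826, 0.0826, 0.0826, 0.0477, 0.0477]  mean=1.5506  Neff=12.6672  idx=[0, 1, 2, 3, 4, 5, 6, 7, 8, 8, 9, 10, 12]

N_eff = 12.6672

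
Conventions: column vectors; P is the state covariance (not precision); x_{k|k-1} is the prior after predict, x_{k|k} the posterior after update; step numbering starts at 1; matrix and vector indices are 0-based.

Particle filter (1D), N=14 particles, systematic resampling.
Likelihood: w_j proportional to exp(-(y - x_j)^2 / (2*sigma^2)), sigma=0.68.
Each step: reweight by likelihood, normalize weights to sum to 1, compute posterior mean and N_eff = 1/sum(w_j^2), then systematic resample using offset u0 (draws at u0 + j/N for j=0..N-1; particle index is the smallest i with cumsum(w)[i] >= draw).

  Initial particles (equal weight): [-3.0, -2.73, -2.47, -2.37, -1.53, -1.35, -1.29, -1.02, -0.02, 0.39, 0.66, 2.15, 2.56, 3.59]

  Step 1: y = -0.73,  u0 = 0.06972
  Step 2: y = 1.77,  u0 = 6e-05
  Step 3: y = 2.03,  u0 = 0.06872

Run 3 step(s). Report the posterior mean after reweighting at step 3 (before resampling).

step 1: w=[0.0010, 0.0034, 0.0098, 0.0141, 0.1298, 0.1711, 0.1847, 0.2367, 0.1503, 0.0668, 0.0321, 0.0000, 0.0000, 0.0000]  mean=-0.9351  Neff=6.0719  idx=[4, 4, 5, 5, 6, 6, 6, 7, 7, 7, 8, 8, 9, 10]
step 2: w=[0.0000, 0.0000, 0.0001, 0.0001, 0.0001, 0.0001, 0.0001, 0.0005, 0.0005, 0.0005, 0.0688, 0.0688, 0.2804, 0.5801]  mean=0.4875  Neff=2.3548  idx=[2, 11, 12, 12, 12, 12, 13, 13, 13, 13, 13, 13, 13, 13]
step 3: w=[0.0000, 0.0083, 0.0426, 0.0426, 0.0426, 0.0426, 0.1026, 0.1026, 0.1026, 0.1026, 0.1026, 0.1026, 0.1026, 0.1026]  mean=0.6083  Neff=10.9135  idx=[3, 5, 6, 7, 7, 8, 9, 9, 10, 11, 11, 12, 13, 13]

post_mean = 0.6083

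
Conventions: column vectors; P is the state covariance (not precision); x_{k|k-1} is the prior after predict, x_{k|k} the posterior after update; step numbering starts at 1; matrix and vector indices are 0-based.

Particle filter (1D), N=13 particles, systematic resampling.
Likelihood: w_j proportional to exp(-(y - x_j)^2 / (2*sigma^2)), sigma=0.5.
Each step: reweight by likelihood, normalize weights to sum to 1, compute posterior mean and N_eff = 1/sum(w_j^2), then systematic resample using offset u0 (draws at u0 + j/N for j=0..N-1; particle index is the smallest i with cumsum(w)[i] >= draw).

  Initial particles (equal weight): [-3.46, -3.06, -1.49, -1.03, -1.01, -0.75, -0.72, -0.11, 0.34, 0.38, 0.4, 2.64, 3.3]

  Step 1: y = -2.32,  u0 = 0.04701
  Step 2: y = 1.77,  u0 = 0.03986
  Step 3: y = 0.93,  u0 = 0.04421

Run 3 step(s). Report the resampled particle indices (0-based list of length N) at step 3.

resampled_idx = [0, 1, 2, 3, 4, 6, 7, 7, 8, 9, 10, 11, 12]

step 1: w=[0.1001, 0.4505, 0.3396, 0.0483, 0.0435, 0.0097, 0.0080, 0.0001, 0.0000, 0.0000, 0.0000, 0.0000, 0.0000]  mean=-2.3380  Neff=3.0052  idx=[0, 1, 1, 1, 1, 1, 1, 2, 2, 2, 2, 3, 4]
step 2: w=[0.0000, 0.0000, 0.0000, 0.0000, 0.0000, 0.0000, 0.0000, 0.0017, 0.0017, 0.0017, 0.0017, 0.4415, 0.5519]  mean=-1.0220  Neff=2.0023  idx=[11, 11, 11, 11, 11, 11, 12, 12, 12, 12, 12, 12, 12]
step 3: w=[0.0705, 0.0705, 0.0705, 0.0705, 0.0705, 0.0705, 0.0824, 0.0824, 0.0824, 0.0824, 0.0824, 0.0824, 0.0824]  mean=-1.0185  Neff=12.9231  idx=[0, 1, 2, 3, 4, 6, 7, 7, 8, 9, 10, 11, 12]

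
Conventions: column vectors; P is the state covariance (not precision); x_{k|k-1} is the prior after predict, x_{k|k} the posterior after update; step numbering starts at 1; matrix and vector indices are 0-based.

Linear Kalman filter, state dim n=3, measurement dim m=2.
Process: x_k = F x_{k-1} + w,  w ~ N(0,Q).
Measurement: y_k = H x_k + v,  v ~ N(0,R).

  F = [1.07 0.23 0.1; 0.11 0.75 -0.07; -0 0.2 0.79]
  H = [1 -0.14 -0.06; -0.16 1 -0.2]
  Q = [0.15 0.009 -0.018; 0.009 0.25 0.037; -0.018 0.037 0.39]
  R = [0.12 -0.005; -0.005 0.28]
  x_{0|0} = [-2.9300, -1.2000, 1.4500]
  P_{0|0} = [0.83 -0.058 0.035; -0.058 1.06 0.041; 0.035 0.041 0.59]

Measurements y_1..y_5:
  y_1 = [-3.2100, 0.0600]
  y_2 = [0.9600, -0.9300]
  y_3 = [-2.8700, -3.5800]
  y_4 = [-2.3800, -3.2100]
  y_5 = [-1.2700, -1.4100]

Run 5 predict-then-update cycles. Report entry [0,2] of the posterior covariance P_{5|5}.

P_post[0,2] = 0.1196

step 1: x^-=[-3.2661, -1.3238, 0.9055]  P^-=[1.1431 0.2376 0.1028; 0.2376 0.8448 0.1889; 0.1028 0.1889 0.8136]  S=[1.2069 -0.0791; -0.0791 1.0416]  K=[0.9212 0.1027; 0.1386 0.7488; 0.0236 0.0111]  nu=[-0.0749, 1.0423]  x^+=[-3.2280, -0.5537, 0.9153]  P^+=[0.1229 0.0591 0.0764; 0.0591 0.2540 0.1778; 0.0764 0.1778 0.8128]
step 2: x^-=[-3.4898, -0.8344, 0.6124]  P^-=[0.3659 0.1161 0.1710; 0.1161 0.3882 0.1409; 0.1710 0.1409 0.9636]  S=[0.4463 -0.0247; -0.0247 0.6336]  K=[0.7641 0.0667; 0.1496 0.5448; 0.2029 -0.1170]  nu=[4.3697, -0.5315]  x^+=[-0.1863, -0.4704, 1.5613]  P^+=[0.1050 0.0526 0.1049; 0.0526 0.1942 0.1701; 0.1049 0.1701 0.9354]
step 3: x^-=[-0.1514, -0.4826, 1.1394]  P^-=[0.3460 0.0952 0.1990; 0.0952 0.3543 0.1231; 0.1990 0.1231 1.0353]  S=[0.4282 -0.0421; -0.0421 0.6176]  K=[0.7541 0.0514; 0.1402 0.5187; 0.2629 -0.1696]  nu=[-2.7178, -2.8937]  x^+=[-2.3495, -2.3645, 0.9159]  P^+=[0.1041 0.0502 0.1147; 0.0502 0.1858 0.1664; 0.1147 0.1664 0.9842]
step 4: x^-=[-2.9663, -2.0959, 0.2507]  P^-=[0.3458 0.0905 0.2096; 0.0905 0.3497 0.1178; 0.2096 0.1178 1.0642]  S=[0.4280 -0.0477; -0.0477 0.6184]  K=[0.7543 0.0472; 0.1378 0.5145; 0.2812 -0.1863]  nu=[0.3079, -1.5385]  x^+=[-2.8067, -2.8451, 0.6238]  P^+=[0.1043 0.0498 0.1182; 0.0498 0.1846 0.1661; 0.1182 0.1661 1.0039]
step 5: x^-=[-3.5951, -2.4863, -0.0762]  P^-=[0.3467 0.0895 0.2139; 0.0895 0.3490 0.1166; 0.2139 0.1166 1.0764]  S=[0.4286 -0.0493; -0.0493 0.6193]  K=[0.7549 0.0461; 0.1377 0.5137; 0.2881 -0.1916]  nu=[1.9725, 0.4858]  x^+=[-2.0836, -1.9652, 0.3990]  P^+=[0.1045 0.0498 0.1196; 0.0498 0.1844 0.1666; 0.1196 0.1666 1.0127]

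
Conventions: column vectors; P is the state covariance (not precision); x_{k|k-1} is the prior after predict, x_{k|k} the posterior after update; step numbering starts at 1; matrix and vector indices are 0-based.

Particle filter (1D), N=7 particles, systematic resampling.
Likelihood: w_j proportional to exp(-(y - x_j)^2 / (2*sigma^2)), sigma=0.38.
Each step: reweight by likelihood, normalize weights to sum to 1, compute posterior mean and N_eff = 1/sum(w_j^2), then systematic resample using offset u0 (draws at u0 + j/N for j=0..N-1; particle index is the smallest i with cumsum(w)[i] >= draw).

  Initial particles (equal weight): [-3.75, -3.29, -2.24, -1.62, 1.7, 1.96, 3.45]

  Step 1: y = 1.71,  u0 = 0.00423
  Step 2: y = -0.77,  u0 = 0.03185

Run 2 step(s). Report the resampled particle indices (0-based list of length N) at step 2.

step 1: w=[0.0000, 0.0000, 0.0000, 0.0000, 0.5538, 0.4462, 0.0000]  mean=1.8160  Neff=1.9772  idx=[4, 4, 4, 4, 5, 5, 5]
step 2: w=[0.2483, 0.2483, 0.2483, 0.2483, 0.0023, 0.0023, 0.0023]  mean=1.7018  Neff=4.0555  idx=[0, 0, 1, 1, 2, 3, 3]

resampled_idx = [0, 0, 1, 1, 2, 3, 3]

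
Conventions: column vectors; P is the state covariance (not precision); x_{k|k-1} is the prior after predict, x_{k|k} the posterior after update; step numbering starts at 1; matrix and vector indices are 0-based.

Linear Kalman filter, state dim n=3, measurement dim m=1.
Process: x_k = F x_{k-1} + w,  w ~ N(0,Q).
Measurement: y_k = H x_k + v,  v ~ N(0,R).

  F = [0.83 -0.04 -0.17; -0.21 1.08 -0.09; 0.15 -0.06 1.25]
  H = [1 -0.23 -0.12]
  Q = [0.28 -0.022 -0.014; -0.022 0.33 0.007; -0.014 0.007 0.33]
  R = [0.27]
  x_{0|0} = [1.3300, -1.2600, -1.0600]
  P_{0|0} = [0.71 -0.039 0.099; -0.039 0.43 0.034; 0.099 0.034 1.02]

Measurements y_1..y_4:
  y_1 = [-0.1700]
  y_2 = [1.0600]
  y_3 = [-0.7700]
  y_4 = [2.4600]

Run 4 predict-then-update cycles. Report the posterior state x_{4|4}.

step 1: x^-=[1.3345, -1.5447, -1.0499]  P^-=[0.7744 -0.1940 -0.0403; -0.1940 0.8859 -0.1460; -0.0403 -0.1460 1.9740]  S=[1.2105]  K=[0.6806; -0.3141; -0.2012]  nu=[-1.9858]  x^+=[-0.0169, -0.9210, -0.6503]  P^+=[0.2137 0.0648 0.1255; 0.0648 0.7665 -0.2225; 0.1255 -0.2225 1.9250]
step 2: x^-=[0.1333, -0.9326, -0.7601]  P^-=[0.4413 0.0309 -0.2624; 0.0309 1.2677 -0.5909; -0.2624 -0.5909 3.4246]  S=[0.8439]  K=[0.5519; -0.2249; -0.6369]  nu=[0.6210]  x^+=[0.4760, -1.0722, -1.1556]  P^+=[0.1843 0.1356 0.0342; 0.1356 1.2250 -0.7118; 0.0342 -0.7118 3.0824]
step 3: x^-=[0.6345, -1.1540, -1.3088]  P^-=[0.4697 0.1896 -0.5877; 0.1896 1.8701 -1.3755; -0.5877 -1.3755 5.2719]  S=[0.8924]  K=[0.5564; -0.0846; -1.0130]  nu=[-1.8269]  x^+=[-0.3821, -0.9995, 0.5418]  P^+=[0.1933 0.2316 -0.0847; 0.2316 1.8637 -1.4519; -0.0847 -1.4519 4.3562]
step 4: x^-=[-0.3693, -1.0479, 0.6799]  P^-=[0.5308 0.4046 -0.9520; 0.4046 2.7217 -2.5140; -0.9520 -2.5140 7.3295]  S=[0.9539]  K=[0.5787; 0.0842; -1.3138]  nu=[2.6699]  x^+=[1.1757, -0.8231, -2.8278]  P^+=[0.2114 0.3581 -0.2267; 0.3581 2.7149 -2.4085; -0.2267 -2.4085 5.6829]

x_post = [1.1757, -0.8231, -2.8278]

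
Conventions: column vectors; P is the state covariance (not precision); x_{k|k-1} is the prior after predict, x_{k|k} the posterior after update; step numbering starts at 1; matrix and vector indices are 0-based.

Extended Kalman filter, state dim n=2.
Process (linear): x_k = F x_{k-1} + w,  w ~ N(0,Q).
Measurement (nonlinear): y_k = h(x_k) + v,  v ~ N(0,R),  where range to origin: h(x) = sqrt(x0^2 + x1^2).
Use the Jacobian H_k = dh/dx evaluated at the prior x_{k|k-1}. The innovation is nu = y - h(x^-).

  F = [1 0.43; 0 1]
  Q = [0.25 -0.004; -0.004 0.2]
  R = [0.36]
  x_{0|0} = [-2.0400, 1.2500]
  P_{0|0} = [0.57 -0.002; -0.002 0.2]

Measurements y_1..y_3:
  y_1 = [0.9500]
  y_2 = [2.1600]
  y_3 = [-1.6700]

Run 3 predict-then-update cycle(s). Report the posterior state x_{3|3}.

x_post = [-2.0149, -0.2829]

step 1: x^-=[-1.5025, 1.2500]  P^-=[0.8553 0.0800; 0.0800 0.4000]  H_jac=[-0.7687 0.6396]  S=[0.9504]  K=[-0.6380; 0.2045]  nu=[-1.0045]  x^+=[-0.8617, 1.0446]  P^+=[0.4685 0.2040; 0.2040 0.3603]
step 2: x^-=[-0.4125, 1.0446]  P^-=[0.9605 0.3549; 0.3549 0.5603]  H_jac=[-0.3673 0.9301]  S=[0.7318]  K=[-0.0310; 0.5340]  nu=[1.0369]  x^+=[-0.4446, 1.5983]  P^+=[0.9598 0.3670; 0.3670 0.3516]
step 3: x^-=[0.2427, 1.5983]  P^-=[1.5904 0.5142; 0.5142 0.5516]  H_jac=[0.1501 0.9887]  S=[1.0876]  K=[0.6869; 0.5724]  nu=[-3.2866]  x^+=[-2.0149, -0.2829]  P^+=[1.0772 0.0866; 0.0866 0.1953]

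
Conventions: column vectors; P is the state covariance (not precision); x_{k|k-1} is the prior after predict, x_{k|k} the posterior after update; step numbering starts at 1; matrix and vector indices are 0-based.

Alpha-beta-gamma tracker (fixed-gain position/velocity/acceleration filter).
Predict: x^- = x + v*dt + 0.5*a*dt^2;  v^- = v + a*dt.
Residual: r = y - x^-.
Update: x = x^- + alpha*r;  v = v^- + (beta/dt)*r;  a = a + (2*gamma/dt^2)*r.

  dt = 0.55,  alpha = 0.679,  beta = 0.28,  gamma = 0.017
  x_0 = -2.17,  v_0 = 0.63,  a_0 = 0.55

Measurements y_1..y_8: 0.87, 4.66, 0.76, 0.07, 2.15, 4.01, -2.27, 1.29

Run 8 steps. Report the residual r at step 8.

resid = 2.1983

step 1: x_pred=-1.7403  r=2.6103  x^+=0.0321  v^+=2.2614  a^+=0.8434
step 2: x_pred=1.4034  r=3.2566  x^+=3.6146  v^+=4.3831  a^+=1.2094
step 3: x_pred=6.2083  r=-5.4483  x^+=2.5089  v^+=2.2747  a^+=0.5970
step 4: x_pred=3.8503  r=-3.7803  x^+=1.2835  v^+=0.6785  a^+=0.1722
step 5: x_pred=1.6827  r=0.4673  x^+=2.0000  v^+=1.0111  a^+=0.2247
step 6: x_pred=2.5901  r=1.4199  x^+=3.5542  v^+=1.8576  a^+=0.3843
step 7: x_pred=4.6340  r=-6.9040  x^+=-0.0538  v^+=-1.4458  a^+=-0.3917
step 8: x_pred=-0.9083  r=2.1983  x^+=0.5844  v^+=-0.5422  a^+=-0.1446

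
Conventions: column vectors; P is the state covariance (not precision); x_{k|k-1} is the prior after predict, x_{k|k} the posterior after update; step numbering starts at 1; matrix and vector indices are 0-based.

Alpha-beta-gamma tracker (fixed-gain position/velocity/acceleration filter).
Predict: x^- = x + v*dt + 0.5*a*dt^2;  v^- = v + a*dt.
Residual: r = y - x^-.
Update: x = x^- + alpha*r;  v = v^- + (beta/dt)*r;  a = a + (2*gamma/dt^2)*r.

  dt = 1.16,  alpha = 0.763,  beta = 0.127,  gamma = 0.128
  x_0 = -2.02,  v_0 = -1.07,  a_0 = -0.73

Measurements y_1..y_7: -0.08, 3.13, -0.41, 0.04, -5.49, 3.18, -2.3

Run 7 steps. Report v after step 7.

v_post = 0.6955

step 1: x_pred=-3.7523  r=3.6723  x^+=-0.9503  v^+=-1.5147  a^+=-0.0313
step 2: x_pred=-2.7285  r=5.8585  x^+=1.7415  v^+=-0.9097  a^+=1.0832
step 3: x_pred=1.4151  r=-1.8251  x^+=0.0225  v^+=0.1471  a^+=0.7360
step 4: x_pred=0.6883  r=-0.6483  x^+=0.1937  v^+=0.9299  a^+=0.6127
step 5: x_pred=1.6845  r=-7.1745  x^+=-3.7896  v^+=0.8551  a^+=-0.7523
step 6: x_pred=-3.3039  r=6.4839  x^+=1.6433  v^+=0.6923  a^+=0.4813
step 7: x_pred=2.7702  r=-5.0702  x^+=-1.0984  v^+=0.6955  a^+=-0.4833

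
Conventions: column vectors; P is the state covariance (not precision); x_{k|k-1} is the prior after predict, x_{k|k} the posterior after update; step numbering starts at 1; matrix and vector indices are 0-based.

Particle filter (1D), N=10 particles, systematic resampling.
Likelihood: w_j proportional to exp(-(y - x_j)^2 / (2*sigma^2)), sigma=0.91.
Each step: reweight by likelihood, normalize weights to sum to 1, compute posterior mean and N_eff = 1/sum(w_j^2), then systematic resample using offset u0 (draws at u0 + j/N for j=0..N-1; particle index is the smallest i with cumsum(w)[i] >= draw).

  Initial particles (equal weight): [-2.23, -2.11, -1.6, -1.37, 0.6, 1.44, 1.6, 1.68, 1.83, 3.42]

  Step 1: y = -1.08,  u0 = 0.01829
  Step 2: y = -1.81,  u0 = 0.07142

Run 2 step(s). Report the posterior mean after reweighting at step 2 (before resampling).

post_mean = -1.7392

step 1: w=[0.1495, 0.1751, 0.2822, 0.3158, 0.0605, 0.0072, 0.0043, 0.0033, 0.0020, 0.0000]  mean=-1.5243  Neff=4.2345  idx=[0, 0, 1, 1, 2, 2, 3, 3, 3, 3]
step 2: w=[0.0977, 0.0977, 0.1030, 0.1030, 0.1059, 0.1059, 0.0967, 0.0967, 0.0967, 0.0967]  mean=-1.7392  Neff=9.9861  idx=[0, 1, 2, 3, 4, 5, 6, 7, 8, 9]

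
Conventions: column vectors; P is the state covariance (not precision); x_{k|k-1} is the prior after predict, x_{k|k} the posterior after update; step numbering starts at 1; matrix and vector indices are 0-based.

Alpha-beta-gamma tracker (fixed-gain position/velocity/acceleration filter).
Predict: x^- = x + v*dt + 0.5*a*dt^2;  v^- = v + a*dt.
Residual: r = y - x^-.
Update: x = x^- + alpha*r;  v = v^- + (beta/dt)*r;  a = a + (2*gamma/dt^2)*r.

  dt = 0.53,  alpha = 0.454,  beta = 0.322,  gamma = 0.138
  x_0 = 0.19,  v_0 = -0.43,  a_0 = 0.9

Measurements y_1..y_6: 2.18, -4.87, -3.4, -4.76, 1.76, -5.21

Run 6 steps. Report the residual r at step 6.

resid = -1.0258

step 1: x_pred=0.0885  r=2.0915  x^+=1.0380  v^+=1.3177  a^+=2.9550
step 2: x_pred=2.1514  r=-7.0214  x^+=-1.0363  v^+=-1.3820  a^+=-3.9440
step 3: x_pred=-2.3227  r=-1.0773  x^+=-2.8118  v^+=-4.1268  a^+=-5.0025
step 4: x_pred=-5.7016  r=0.9416  x^+=-5.2741  v^+=-6.2061  a^+=-4.0773
step 5: x_pred=-9.1360  r=10.8960  x^+=-4.1892  v^+=-1.7472  a^+=6.6286
step 6: x_pred=-4.1842  r=-1.0258  x^+=-4.6499  v^+=1.1428  a^+=5.6208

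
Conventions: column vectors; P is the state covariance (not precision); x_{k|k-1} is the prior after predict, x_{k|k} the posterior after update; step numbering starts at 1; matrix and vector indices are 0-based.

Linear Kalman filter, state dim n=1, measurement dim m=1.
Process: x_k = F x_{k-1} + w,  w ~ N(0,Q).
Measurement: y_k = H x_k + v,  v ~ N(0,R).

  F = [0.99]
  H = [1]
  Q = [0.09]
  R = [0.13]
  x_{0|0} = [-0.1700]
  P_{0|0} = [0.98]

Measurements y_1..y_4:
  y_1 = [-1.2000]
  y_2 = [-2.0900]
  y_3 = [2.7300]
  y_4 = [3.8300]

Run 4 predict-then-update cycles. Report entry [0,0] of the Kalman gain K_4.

step 1: x^-=[-0.1683]  P^-=[1.0505]  S=[1.1805]  K=[0.8899]  nu=[-1.0317]  x^+=[-1.0864]  P^+=[0.1157]
step 2: x^-=[-1.0755]  P^-=[0.2034]  S=[0.3334]  K=[0.6101]  nu=[-1.0145]  x^+=[-1.6944]  P^+=[0.0793]
step 3: x^-=[-1.6775]  P^-=[0.1677]  S=[0.2977]  K=[0.5634]  nu=[4.4075]  x^+=[0.8055]  P^+=[0.0732]
step 4: x^-=[0.7975]  P^-=[0.1618]  S=[0.2918]  K=[0.5545]  nu=[3.0325]  x^+=[2.4789]  P^+=[0.0721]

K[0,0] = 0.5545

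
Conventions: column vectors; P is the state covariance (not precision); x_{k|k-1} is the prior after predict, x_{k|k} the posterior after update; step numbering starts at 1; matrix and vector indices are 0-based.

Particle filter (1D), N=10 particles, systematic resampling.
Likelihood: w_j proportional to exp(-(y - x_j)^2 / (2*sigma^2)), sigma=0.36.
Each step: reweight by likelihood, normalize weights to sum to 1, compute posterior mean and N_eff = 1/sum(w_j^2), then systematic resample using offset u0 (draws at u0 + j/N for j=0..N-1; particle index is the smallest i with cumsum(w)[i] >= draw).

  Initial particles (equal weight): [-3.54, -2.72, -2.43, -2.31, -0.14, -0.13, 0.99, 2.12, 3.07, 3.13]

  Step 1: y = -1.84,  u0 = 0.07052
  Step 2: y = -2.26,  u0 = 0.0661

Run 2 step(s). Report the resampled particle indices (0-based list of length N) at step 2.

step 1: w=[0.0000, 0.0683, 0.3538, 0.5779, 0.0000, 0.0000, 0.0000, 0.0000, 0.0000, 0.0000]  mean=-2.3804  Neff=2.1563  idx=[2, 2, 2, 2, 3, 3, 3, 3, 3, 3]
step 2: w=[0.0940, 0.0940, 0.0940, 0.0940, 0.1040, 0.1040, 0.1040, 0.1040, 0.1040, 0.1040]  mean=-2.3551  Neff=9.9757  idx=[0, 1, 2, 3, 4, 5, 6, 7, 8, 9]

resampled_idx = [0, 1, 2, 3, 4, 5, 6, 7, 8, 9]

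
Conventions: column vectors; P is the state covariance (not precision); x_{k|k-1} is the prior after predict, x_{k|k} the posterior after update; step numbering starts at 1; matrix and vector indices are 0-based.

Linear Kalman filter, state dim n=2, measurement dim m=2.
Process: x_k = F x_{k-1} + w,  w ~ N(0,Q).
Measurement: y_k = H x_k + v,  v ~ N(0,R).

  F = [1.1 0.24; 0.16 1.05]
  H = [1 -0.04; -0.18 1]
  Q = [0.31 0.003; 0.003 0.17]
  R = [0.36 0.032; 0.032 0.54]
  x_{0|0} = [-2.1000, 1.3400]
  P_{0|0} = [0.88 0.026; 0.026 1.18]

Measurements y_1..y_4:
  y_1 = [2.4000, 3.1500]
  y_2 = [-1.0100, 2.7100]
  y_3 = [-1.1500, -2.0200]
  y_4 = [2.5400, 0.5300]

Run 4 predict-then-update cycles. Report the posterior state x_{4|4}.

step 1: x^-=[-1.9884, 1.0710]  P^-=[1.4565 0.4863; 0.4863 1.5022]  S=[1.7800 0.1995; 0.1995 1.9143]  K=[0.8036 0.0333; 0.1584 0.7225]  nu=[4.4312, 1.7211]  x^+=[1.6299, 3.0166]  P^+=[0.2942 0.0967; 0.0967 0.4126]
step 2: x^-=[2.5168, 3.4282]  P^-=[0.7408 0.2741; 0.2741 0.6649]  S=[1.0800 0.1482; 0.1482 1.1302]  K=[0.6708 0.0366; 0.1573 0.5240]  nu=[-3.3897, -0.2651]  x^+=[0.2333, 2.7560]  P^+=[0.2461 0.0855; 0.0855 0.3034]
step 3: x^-=[0.9181, 2.9311]  P^-=[0.6704 0.2248; 0.2248 0.5395]  S=[1.0133 0.1162; 0.1162 1.0203]  K=[0.6495 0.0281; 0.1464 0.4725]  nu=[-1.9508, -4.7859]  x^+=[-0.4836, 0.3844]  P^+=[0.2379 0.0788; 0.0788 0.2740]
step 4: x^-=[-0.4397, 0.3262]  P^-=[0.6552 0.2079; 0.2079 0.5046]  S=[0.9994 0.1033; 0.1033 0.9910]  K=[0.6449 0.0236; 0.1406 0.4568]  nu=[2.9928, 0.1246]  x^+=[1.4931, 0.8041]  P^+=[0.2359 0.0758; 0.0758 0.2648]

x_post = [1.4931, 0.8041]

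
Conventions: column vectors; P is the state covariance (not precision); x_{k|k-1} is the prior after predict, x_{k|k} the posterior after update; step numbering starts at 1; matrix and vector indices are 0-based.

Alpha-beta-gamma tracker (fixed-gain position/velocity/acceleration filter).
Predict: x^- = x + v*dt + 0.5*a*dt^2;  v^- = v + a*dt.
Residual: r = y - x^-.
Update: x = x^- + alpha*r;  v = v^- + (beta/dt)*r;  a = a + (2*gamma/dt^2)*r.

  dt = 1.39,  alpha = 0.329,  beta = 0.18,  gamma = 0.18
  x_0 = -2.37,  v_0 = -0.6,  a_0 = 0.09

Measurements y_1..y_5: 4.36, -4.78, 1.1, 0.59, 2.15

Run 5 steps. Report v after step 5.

step 1: x_pred=-3.1171  r=7.4771  x^+=-0.6571  v^+=0.4934  a^+=1.4832
step 2: x_pred=1.4615  r=-6.2415  x^+=-0.5920  v^+=1.7467  a^+=0.3202
step 3: x_pred=2.1453  r=-1.0453  x^+=1.8014  v^+=2.0565  a^+=0.1255
step 4: x_pred=4.7811  r=-4.1911  x^+=3.4022  v^+=1.6881  a^+=-0.6554
step 5: x_pred=5.1155  r=-2.9655  x^+=4.1398  v^+=0.3930  a^+=-1.2080

v_post = 0.3930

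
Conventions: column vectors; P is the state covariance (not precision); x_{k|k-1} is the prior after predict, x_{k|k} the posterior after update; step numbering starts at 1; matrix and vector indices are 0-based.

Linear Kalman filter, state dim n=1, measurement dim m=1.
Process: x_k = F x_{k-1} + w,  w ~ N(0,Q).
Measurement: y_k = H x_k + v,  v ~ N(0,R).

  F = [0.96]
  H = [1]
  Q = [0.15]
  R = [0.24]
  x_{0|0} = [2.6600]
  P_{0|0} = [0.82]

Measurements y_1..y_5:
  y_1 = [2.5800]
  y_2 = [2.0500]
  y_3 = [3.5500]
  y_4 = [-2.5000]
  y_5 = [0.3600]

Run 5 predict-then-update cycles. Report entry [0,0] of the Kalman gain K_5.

step 1: x^-=[2.5536]  P^-=[0.9057]  S=[1.1457]  K=[0.7905]  nu=[0.0264]  x^+=[2.5745]  P^+=[0.1897]
step 2: x^-=[2.4715]  P^-=[0.3249]  S=[0.5649]  K=[0.5751]  nu=[-0.4215]  x^+=[2.2291]  P^+=[0.1380]
step 3: x^-=[2.1399]  P^-=[0.2772]  S=[0.5172]  K=[0.5360]  nu=[1.4101]  x^+=[2.8957]  P^+=[0.1286]
step 4: x^-=[2.7799]  P^-=[0.2685]  S=[0.5085]  K=[0.5281]  nu=[-5.2799]  x^+=[-0.0083]  P^+=[0.1267]
step 5: x^-=[-0.0079]  P^-=[0.2668]  S=[0.5068]  K=[0.5264]  nu=[0.3679]  x^+=[0.1858]  P^+=[0.1263]

K[0,0] = 0.5264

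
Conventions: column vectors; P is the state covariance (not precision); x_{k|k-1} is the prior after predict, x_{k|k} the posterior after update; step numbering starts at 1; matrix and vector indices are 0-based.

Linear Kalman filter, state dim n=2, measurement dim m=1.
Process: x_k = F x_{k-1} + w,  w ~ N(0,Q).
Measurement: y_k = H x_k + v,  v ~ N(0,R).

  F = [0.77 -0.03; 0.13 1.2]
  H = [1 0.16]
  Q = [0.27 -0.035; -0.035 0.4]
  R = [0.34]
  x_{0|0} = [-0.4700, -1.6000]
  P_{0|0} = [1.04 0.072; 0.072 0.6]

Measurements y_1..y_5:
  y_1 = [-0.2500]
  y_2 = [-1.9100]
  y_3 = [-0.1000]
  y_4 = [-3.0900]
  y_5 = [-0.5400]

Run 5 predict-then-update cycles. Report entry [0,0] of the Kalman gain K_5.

K[0,0] = 0.4575

step 1: x^-=[-0.3139, -1.9811]  P^-=[0.8838 0.1138; 0.1138 1.3040]  S=[1.2936]  K=[0.6973; 0.2492]  nu=[0.3809]  x^+=[-0.0483, -1.8862]  P^+=[0.2548 -0.1111; -0.1111 1.2237]
step 2: x^-=[0.0194, -2.2697]  P^-=[0.4273 -0.1557; -0.1557 2.1318]  S=[0.7721]  K=[0.5212; 0.2401]  nu=[-1.5662]  x^+=[-0.7970, -2.6457]  P^+=[0.2176 -0.2523; -0.2523 2.0873]
step 3: x^-=[-0.5343, -3.2785]  P^-=[0.4125 -0.3205; -0.3205 3.3306]  S=[0.7352]  K=[0.4913; 0.2888]  nu=[0.9588]  x^+=[-0.0632, -3.0015]  P^+=[0.2350 -0.4249; -0.4249 3.2693]
step 4: x^-=[0.0414, -3.6100]  P^-=[0.4319 -0.5201; -0.5201 4.9792]  S=[0.7330]  K=[0.4758; 0.3773]  nu=[-2.5538]  x^+=[-1.1736, -4.5737]  P^+=[0.2660 -0.6517; -0.6517 4.8748]
step 5: x^-=[-0.7664, -5.6410]  P^-=[0.4622 -0.7835; -0.7835 7.2209]  S=[0.7364]  K=[0.4575; 0.5050]  nu=[1.1290]  x^+=[-0.2500, -5.0708]  P^+=[0.3081 -0.9536; -0.9536 7.0331]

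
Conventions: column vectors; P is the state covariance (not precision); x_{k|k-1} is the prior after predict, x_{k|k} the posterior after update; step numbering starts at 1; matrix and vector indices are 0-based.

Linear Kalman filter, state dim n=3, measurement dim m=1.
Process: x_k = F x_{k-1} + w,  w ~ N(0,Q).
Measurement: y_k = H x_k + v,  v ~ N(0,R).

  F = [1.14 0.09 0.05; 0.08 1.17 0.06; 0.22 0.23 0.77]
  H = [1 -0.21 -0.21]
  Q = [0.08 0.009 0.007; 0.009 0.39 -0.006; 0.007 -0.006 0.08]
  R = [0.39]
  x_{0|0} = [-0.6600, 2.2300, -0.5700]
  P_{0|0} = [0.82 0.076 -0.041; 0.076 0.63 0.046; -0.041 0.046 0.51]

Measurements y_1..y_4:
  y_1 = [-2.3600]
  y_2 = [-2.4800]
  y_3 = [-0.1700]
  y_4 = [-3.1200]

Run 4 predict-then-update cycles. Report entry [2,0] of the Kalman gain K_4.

step 1: x^-=[-0.5802, 2.5221, -0.0712]  P^-=[1.1634 0.2535 0.2340; 0.2535 1.2798 0.2615; 0.2340 0.2615 0.4655]  S=[1.4486]  K=[0.7324; -0.0484; 0.0562]  nu=[-1.2651]  x^+=[-1.5068, 2.5833, -0.1423]  P^+=[0.3863 0.3049 0.1744; 0.3049 1.2764 0.2654; 0.1744 0.2654 0.4609]
step 2: x^-=[-1.4923, 2.8934, 0.1531]  P^-=[0.6784 0.6185 0.4105; 0.6185 2.2374 0.7055; 0.4105 0.7055 0.6235]  S=[0.8246]  K=[0.5606; 0.0006; 0.1594]  nu=[-0.3479]  x^+=[-1.6874, 2.8932, 0.0977]  P^+=[0.4192 0.6182 0.3368; 0.6182 2.2374 0.7054; 0.3368 0.7054 0.6025]
step 3: x^-=[-1.6583, 3.2560, 0.3694]  P^-=[0.8160 1.1831 0.7124; 1.1831 3.6756 1.4723; 0.7124 1.4723 1.0024]  S=[0.7461]  K=[0.5602; 0.1368; 0.2583]  nu=[2.2497]  x^+=[-0.3980, 3.5637, 0.9504]  P^+=[0.5819 1.1259 0.6044; 1.1259 3.6617 1.4459; 0.6044 1.4459 0.9527]
step 4: x^-=[-0.0855, 4.1948, 1.4639]  P^-=[1.1812 2.0965 1.2370; 2.0965 5.8292 2.7119; 1.2370 2.7119 1.6976]  S=[0.7422]  K=[0.6483; 0.4081; 0.4190]  nu=[-1.8462]  x^+=[-1.2823, 3.4413, 0.6904]  P^+=[0.8693 1.9002 1.0354; 1.9002 5.7056 2.5850; 1.0354 2.5850 1.5673]

K[2,0] = 0.4190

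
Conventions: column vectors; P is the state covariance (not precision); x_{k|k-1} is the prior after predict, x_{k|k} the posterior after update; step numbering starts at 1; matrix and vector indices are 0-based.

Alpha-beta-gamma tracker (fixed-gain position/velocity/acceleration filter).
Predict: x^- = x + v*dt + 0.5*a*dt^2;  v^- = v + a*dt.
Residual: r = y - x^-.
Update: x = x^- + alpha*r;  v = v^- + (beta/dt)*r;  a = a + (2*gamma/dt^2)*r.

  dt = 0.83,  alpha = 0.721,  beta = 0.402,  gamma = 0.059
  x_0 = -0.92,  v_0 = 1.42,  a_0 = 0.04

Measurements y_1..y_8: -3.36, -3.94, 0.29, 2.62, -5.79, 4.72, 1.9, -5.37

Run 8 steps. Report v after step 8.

v_post = -2.5952

step 1: x_pred=0.2724  r=-3.6324  x^+=-2.3466  v^+=-0.3061  a^+=-0.5822
step 2: x_pred=-2.8012  r=-1.1388  x^+=-3.6223  v^+=-1.3409  a^+=-0.7773
step 3: x_pred=-5.0029  r=5.2929  x^+=-1.1867  v^+=0.5776  a^+=0.1294
step 4: x_pred=-0.6628  r=3.2828  x^+=1.7041  v^+=2.2749  a^+=0.6917
step 5: x_pred=3.8305  r=-9.6205  x^+=-3.1059  v^+=-1.8106  a^+=-0.9562
step 6: x_pred=-4.9380  r=9.6580  x^+=2.0254  v^+=2.0735  a^+=0.6981
step 7: x_pred=3.9869  r=-2.0869  x^+=2.4822  v^+=1.6422  a^+=0.3406
step 8: x_pred=3.9626  r=-9.3326  x^+=-2.7662  v^+=-2.5952  a^+=-1.2579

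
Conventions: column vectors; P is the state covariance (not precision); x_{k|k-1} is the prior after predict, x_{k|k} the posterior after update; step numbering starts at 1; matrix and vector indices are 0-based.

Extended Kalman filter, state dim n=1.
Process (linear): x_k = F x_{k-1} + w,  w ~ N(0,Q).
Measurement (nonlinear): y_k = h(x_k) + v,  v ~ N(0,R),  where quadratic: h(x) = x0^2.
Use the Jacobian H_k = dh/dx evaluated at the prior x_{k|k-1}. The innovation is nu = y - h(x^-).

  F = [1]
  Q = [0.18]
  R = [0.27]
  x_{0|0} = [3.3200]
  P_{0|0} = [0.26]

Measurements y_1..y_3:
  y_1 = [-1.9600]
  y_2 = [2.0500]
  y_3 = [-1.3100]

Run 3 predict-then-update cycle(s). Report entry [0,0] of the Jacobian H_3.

step 1: x^-=[3.3200]  P^-=[0.4400]  H_jac=[6.6400]  S=[19.6694]  K=[0.1485]  nu=[-12.9824]  x^+=[1.3917]  P^+=[0.0060]
step 2: x^-=[1.3917]  P^-=[0.1860]  H_jac=[2.7833]  S=[1.7112]  K=[0.3026]  nu=[0.1133]  x^+=[1.4259]  P^+=[0.0294]
step 3: x^-=[1.4259]  P^-=[0.2094]  H_jac=[2.8519]  S=[1.9727]  K=[0.3027]  nu=[-3.3433]  x^+=[0.4141]  P^+=[0.0287]

H_jac[0,0] = 2.8519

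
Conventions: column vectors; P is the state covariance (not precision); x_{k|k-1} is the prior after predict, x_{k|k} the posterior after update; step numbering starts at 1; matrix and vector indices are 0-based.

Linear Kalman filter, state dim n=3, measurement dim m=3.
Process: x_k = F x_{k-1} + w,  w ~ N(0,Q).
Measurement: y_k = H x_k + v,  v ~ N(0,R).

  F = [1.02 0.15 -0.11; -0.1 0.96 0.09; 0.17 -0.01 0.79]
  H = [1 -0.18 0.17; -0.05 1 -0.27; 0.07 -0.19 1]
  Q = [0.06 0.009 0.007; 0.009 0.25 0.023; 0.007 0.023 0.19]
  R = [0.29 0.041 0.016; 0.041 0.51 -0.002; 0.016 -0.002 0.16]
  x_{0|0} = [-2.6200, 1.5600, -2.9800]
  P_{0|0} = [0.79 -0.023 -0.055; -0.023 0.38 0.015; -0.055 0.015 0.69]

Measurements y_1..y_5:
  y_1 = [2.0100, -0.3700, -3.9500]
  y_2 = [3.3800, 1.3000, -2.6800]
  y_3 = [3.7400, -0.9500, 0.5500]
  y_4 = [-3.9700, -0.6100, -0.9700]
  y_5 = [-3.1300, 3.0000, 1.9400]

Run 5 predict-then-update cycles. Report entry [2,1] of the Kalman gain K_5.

step 1: x^-=[-2.1106, 1.4914, -2.8152]  P^-=[0.9036 -0.0529 0.0416; -0.0529 0.6217 0.0661; 0.0416 0.0661 0.6286]  S=[1.2611 -0.1955 0.2462; -0.1955 1.1505 -0.2306; 0.2462 -0.2306 0.7976]  K=[0.7482 0.0156 -0.0823; -0.0586 0.5380 0.1038; -0.0393 0.0631 0.8064]  nu=[4.8676, -2.7270, -0.7037]  x^+=[1.5468, -0.3342, -3.7461]  P^+=[0.2263 0.0480 -0.0080; 0.0480 0.2922 0.0667; -0.0080 0.0667 0.1415]
step 2: x^-=[1.9397, -0.8127, -2.6931]  P^-=[0.3180 0.0659 0.0360; 0.0659 0.5252 0.0853; 0.0360 0.0853 0.2815]  S=[0.6164 -0.0072 0.1090; -0.0072 1.0048 -0.0864; 0.1090 -0.0864 0.4329]  K=[0.5095 0.0425 -0.0142; -0.0322 0.5036 0.0860; 0.0002 0.0618 0.6310]  nu=[1.7519, 1.4825, -0.2770]  x^+=[2.8993, -0.1464, -2.7760]  P^+=[0.1578 0.0517 0.0046; 0.0517 0.2743 0.0607; 0.0046 0.0607 0.1121]
step 3: x^-=[3.2407, -0.6803, -1.6987]  P^-=[0.2445 0.0760 0.0359; 0.0760 0.5058 0.0799; 0.0359 0.0799 0.2646]  S=[0.5385 0.0098 0.0993; 0.0098 0.9859 -0.0829; 0.0993 -0.0829 0.4167]  K=[0.4395 0.0504 -0.0023; -0.0261 0.4941 0.0783; 0.0091 0.0582 0.6140]  nu=[0.6656, -0.5663, 1.8926]  x^+=[3.5004, -0.8293, -0.5635]  P^+=[0.1378 0.0525 0.0069; 0.0525 0.2692 0.0586; 0.0069 0.0586 0.1089]
step 4: x^-=[3.5080, -1.1969, 0.1582]  P^-=[0.2233 0.0785 0.0343; 0.0785 0.5003 0.0784; 0.0343 0.0784 0.2627]  S=[0.5156 0.0146 0.0955; 0.0146 0.9808 -0.0825; 0.0955 -0.0825 0.4148]  K=[0.4155 0.0530 -0.0009; -0.0245 0.4913 0.0764; 0.0107 0.0572 0.6122]  nu=[-7.7203, 0.8050, -1.6011]  x^+=[0.3441, -0.7343, -0.8584]  P^+=[0.1309 0.0526 0.0072; 0.0526 0.2677 0.0580; 0.0072 0.0580 0.1085]
step 5: x^-=[0.3353, -0.8166, -0.6123]  P^-=[0.2161 0.0792 0.0333; 0.0792 0.4987 0.0781; 0.0333 0.0781 0.2624]  S=[0.5078 0.0161 0.0939; 0.0161 0.9792 -0.0823; 0.0939 -0.0823 0.4143]  K=[0.4070 0.0539 -0.0009; -0.0242 0.4905 0.0760; 0.0108 0.0569 0.6119]  nu=[-3.5081, 3.6680, 2.3737]  x^+=[-0.8971, 1.2481, 1.0110]  P^+=[0.1285 0.0526 0.0072; 0.0526 0.2673 0.0579; 0.0072 0.0579 0.1085]

K[2,1] = 0.0569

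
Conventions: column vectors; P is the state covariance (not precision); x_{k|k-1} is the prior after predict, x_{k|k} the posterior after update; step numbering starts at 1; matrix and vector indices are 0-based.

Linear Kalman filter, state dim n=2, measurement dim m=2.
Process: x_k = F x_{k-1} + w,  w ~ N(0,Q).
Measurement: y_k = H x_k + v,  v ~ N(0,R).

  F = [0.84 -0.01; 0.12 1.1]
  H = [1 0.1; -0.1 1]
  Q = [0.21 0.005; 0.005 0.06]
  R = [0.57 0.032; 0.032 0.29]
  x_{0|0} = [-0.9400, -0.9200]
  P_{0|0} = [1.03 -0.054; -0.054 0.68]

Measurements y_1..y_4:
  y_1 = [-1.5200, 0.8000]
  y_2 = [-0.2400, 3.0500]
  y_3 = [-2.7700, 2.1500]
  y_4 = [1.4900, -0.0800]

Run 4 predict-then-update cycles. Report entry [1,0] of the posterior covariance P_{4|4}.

step 1: x^-=[-0.7804, -1.1248]  P^-=[0.9377 0.0515; 0.0515 0.8834]  S=[1.5269 0.0776; 0.0776 1.1725]  K=[0.6214 -0.0772; 0.0537 0.7455]  nu=[-0.6271, 1.8468]  x^+=[-1.3126, 0.2183]  P^+=[0.3485 0.0324; 0.0324 0.2211]
step 2: x^-=[-1.1048, 0.0826]  P^-=[0.4554 0.0676; 0.0676 0.3412]  S=[1.0423 0.0875; 0.0875 0.6222]  K=[0.4457 -0.0273; 0.0531 0.5300]  nu=[0.8565, 2.8569]  x^+=[-0.8009, 1.6422]  P^+=[0.2500 0.0314; 0.0314 0.1585]
step 3: x^-=[-0.6892, 1.7103]  P^-=[0.3859 0.0574; 0.0574 0.2637]  S=[0.9700 0.0766; 0.0766 0.5461]  K=[0.4055 -0.0224; 0.0496 0.4654]  nu=[-2.2518, 0.3708]  x^+=[-1.6107, 1.7712]  P^+=[0.2275 0.0292; 0.0292 0.1395]
step 4: x^-=[-1.3707, 1.7550]  P^-=[0.3701 0.0534; 0.0534 0.2398]  S=[0.9531 0.0718; 0.0718 0.5228]  K=[0.3956 -0.0230; 0.0479 0.4418]  nu=[2.6852, -1.9721]  x^+=[-0.2630, 1.0122]  P^+=[0.2219 0.0282; 0.0282 0.1325]

P_post[1,0] = 0.0282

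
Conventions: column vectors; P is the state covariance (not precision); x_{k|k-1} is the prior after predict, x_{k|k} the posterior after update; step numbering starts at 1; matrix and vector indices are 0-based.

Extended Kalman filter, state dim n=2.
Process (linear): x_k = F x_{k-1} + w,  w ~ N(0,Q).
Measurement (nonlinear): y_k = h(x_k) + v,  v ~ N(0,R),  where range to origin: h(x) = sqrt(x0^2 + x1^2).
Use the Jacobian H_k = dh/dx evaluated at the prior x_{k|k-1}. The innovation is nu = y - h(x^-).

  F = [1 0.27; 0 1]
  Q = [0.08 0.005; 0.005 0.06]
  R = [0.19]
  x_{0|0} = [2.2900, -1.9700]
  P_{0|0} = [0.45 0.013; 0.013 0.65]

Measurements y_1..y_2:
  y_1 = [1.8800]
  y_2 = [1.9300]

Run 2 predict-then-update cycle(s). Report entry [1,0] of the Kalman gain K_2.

step 1: x^-=[1.7581, -1.9700]  P^-=[0.5844 0.1935; 0.1935 0.7100]  H_jac=[0.6658 -0.7461]  S=[0.6521]  K=[0.3753; -0.6148]  nu=[-0.7604]  x^+=[1.4727, -1.5025]  P^+=[0.4925 0.3440; 0.3440 0.4635]
step 2: x^-=[1.0670, -1.5025]  P^-=[0.7921 0.4741; 0.4741 0.5235]  H_jac=[0.5790 -0.8153]  S=[0.3559]  K=[0.2024; -0.4280]  nu=[0.0872]  x^+=[1.0847, -1.5398]  P^+=[0.7775 0.5050; 0.5050 0.4583]

K[1,0] = -0.4280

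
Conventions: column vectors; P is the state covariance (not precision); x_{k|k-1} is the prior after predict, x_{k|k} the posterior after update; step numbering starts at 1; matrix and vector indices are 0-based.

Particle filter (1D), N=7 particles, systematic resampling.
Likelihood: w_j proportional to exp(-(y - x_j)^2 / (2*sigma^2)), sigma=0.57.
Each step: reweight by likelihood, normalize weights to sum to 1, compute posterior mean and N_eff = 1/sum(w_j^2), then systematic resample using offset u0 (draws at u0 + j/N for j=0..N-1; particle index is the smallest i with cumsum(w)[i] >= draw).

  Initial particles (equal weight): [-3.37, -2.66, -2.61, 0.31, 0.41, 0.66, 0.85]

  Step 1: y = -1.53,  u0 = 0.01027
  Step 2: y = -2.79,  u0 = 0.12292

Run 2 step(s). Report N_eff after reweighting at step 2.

N_eff = 6.8626

step 1: w=[0.0170, 0.4366, 0.5175, 0.0170, 0.0095, 0.0019, 0.0005]  mean=-2.5583  Neff=2.1785  idx=[0, 1, 1, 1, 2, 2, 2]
step 2: w=[0.0935, 0.1529, 0.1529, 0.1529, 0.1493, 0.1493, 0.1493]  mean=-2.7040  Neff=6.8626  idx=[1, 2, 3, 3, 4, 5, 6]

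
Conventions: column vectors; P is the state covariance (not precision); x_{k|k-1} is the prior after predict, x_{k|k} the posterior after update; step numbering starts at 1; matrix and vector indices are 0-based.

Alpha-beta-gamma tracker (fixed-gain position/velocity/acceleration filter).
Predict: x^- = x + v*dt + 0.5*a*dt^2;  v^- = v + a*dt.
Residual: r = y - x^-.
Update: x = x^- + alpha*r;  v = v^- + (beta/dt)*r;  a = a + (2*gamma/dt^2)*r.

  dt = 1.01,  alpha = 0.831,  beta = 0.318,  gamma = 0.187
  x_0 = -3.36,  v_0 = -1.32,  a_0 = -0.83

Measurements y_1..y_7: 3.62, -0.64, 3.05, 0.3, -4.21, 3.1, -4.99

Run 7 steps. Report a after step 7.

a_post = -1.7413

step 1: x_pred=-5.1165  r=8.7365  x^+=2.1435  v^+=0.5924  a^+=2.3731
step 2: x_pred=3.9523  r=-4.5923  x^+=0.1361  v^+=1.5434  a^+=0.6894
step 3: x_pred=2.0465  r=1.0035  x^+=2.8804  v^+=2.5556  a^+=1.0573
step 4: x_pred=6.0009  r=-5.7009  x^+=1.2634  v^+=1.8286  a^+=-1.0328
step 5: x_pred=2.5836  r=-6.7936  x^+=-3.0619  v^+=-1.3535  a^+=-3.5235
step 6: x_pred=-6.2261  r=9.3261  x^+=1.5239  v^+=-1.9759  a^+=-0.1043
step 7: x_pred=-0.5250  r=-4.4650  x^+=-4.2354  v^+=-3.4871  a^+=-1.7413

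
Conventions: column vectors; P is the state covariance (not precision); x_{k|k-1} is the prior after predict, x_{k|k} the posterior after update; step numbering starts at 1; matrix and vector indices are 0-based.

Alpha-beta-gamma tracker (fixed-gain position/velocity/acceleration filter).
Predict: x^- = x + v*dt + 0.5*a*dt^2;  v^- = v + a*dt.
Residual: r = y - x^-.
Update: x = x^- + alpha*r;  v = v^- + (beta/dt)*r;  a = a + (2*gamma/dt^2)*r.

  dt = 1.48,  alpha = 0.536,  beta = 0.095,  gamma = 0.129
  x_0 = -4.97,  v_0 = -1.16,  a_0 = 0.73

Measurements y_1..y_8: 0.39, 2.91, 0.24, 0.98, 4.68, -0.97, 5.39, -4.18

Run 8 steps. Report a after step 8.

step 1: x_pred=-5.8873  r=6.2773  x^+=-2.5227  v^+=0.3233  a^+=1.4694
step 2: x_pred=-0.4349  r=3.3449  x^+=1.3580  v^+=2.7127  a^+=1.8634
step 3: x_pred=7.4136  r=-7.1736  x^+=3.5685  v^+=5.0100  a^+=1.0184
step 4: x_pred=12.0988  r=-11.1188  x^+=6.1391  v^+=5.8036  a^+=-0.2912
step 5: x_pred=14.4095  r=-9.7295  x^+=9.1945  v^+=4.7480  a^+=-1.4372
step 6: x_pred=14.6475  r=-15.6175  x^+=6.2765  v^+=1.6185  a^+=-3.2768
step 7: x_pred=5.0831  r=0.3069  x^+=5.2476  v^+=-3.2115  a^+=-3.2406
step 8: x_pred=-3.0545  r=-1.1255  x^+=-3.6578  v^+=-8.0798  a^+=-3.3732

a_post = -3.3732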